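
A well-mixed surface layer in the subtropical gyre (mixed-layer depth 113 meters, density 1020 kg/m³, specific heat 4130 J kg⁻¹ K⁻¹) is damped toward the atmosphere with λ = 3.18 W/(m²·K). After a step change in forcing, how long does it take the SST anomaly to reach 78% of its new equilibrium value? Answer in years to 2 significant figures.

Areal heat capacity C = ρ c_p D = 1020 × 4130 × 113 = 4.76×10^8 J/(m^2 K).
τ = C / λ = 4.76×10^8 / 3.18 = 1.50×10^8 s.
Fraction reached: 1 − e^(−t/τ) = 0.78 ⇒ t = −τ ln(1 − 0.78) = τ × 1.51.
t = 2.27×10^8 s = 7.18 years.

7.2 years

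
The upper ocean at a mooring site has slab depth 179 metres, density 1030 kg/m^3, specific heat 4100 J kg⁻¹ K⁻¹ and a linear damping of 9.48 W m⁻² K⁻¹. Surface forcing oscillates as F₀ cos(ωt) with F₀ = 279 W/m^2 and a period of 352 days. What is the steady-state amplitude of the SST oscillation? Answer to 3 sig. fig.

1.78 K

Areal heat capacity C = ρ c_p D = 1030 × 4100 × 179 = 7.56×10^8 J/(m^2 K).
Angular frequency ω = 2π / T = 2π / 3.04×10^7 s = 2.07×10^-7 s⁻¹.
√((Cω)² + λ²) = √((156)² + 9.48²) = 156 W/(m²·K).
Amplitude A = F₀ / √((Cω)²+λ²) = 279 / 156 = 1.78 K.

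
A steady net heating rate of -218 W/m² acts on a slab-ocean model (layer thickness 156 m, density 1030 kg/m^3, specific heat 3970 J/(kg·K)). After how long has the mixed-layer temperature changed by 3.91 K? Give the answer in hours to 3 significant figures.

Areal heat capacity C = ρ c_p D = 1030 × 3970 × 156 = 6.38×10^8 J m⁻² K⁻¹.
Time required: Δt = C ΔT / F = 6.38×10^8 × -3.91 / -218 = 1.14×10^7 s.
In hours: 1.14×10^7 s / (3600 s/hour) = 3180 hours.

3180 hours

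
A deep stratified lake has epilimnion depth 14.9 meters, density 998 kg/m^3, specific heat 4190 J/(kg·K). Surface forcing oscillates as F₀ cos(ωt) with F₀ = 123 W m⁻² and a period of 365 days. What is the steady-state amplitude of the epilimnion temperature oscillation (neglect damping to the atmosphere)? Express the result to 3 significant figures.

Areal heat capacity C = ρ c_p D = 998 × 4190 × 14.9 = 6.23×10^7 J/(m²·K).
Angular frequency ω = 2π / T = 2π / 3.15×10^7 s = 1.99×10^-7 s⁻¹.
Cω = 6.23×10^7 × 1.99×10^-7 = 12.4 W/(m²·K).
Amplitude A = F₀ / (Cω) = 123 / 12.4 = 9.91 K.

9.91 K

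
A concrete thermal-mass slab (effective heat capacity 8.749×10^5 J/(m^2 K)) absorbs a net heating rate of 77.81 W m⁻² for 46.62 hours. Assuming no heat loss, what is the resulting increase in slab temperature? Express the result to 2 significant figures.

Areal heat capacity C = 8.749×10^5 J/(m^2 K) (given).
Net heat input Q = F Δt = 77.81 × (46.62 hours × 3600 s/hour) = 1.31×10^7 J/m².
ΔT = Q / C = 1.31×10^7 / 8.75×10^5 = 14.9 K.

15 K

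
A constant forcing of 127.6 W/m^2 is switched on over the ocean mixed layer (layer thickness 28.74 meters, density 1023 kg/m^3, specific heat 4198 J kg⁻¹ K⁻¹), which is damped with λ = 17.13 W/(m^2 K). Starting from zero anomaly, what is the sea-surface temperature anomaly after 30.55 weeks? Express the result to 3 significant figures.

Areal heat capacity C = ρ c_p D = 1023 × 4198 × 28.74 = 1.23×10^8 J/(m²·K).
τ = C / λ = 1.23×10^8 / 17.13 = 7.21×10^6 s.
Equilibrium anomaly ΔT_eq = F / λ = 127.6 / 17.13 = 7.45 K.
t = 30.55 weeks = 1.85×10^7 s, so t/τ = 2.56.
ΔT(t) = ΔT_eq (1 − e^(−t/τ)) = 7.45 × (1 − e^−2.56) = 6.88 K.

6.88 K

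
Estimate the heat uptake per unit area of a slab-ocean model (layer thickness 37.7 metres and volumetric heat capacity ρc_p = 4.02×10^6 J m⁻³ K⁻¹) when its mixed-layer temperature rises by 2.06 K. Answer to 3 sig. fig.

3.12×10^8

Areal heat capacity C = ρc_p × D = 4.02×10^6 × 37.7 = 1.52×10^8 J m⁻² K⁻¹.
ΔQ = C ΔT = 1.52×10^8 × 2.06 = 3.12×10^8 J/m².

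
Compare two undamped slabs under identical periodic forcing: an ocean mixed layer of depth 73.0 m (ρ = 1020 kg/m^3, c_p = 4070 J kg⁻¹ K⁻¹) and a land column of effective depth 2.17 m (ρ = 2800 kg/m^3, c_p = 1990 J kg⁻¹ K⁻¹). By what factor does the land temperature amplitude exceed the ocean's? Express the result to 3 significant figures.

C_ocean = 1020 × 4070 × 73.0 = 3.03×10^8 J/(m²·K).
C_land = 2800 × 1990 × 2.17 = 1.21×10^7 J/(m²·K).
Undamped amplitude ∝ 1/C, so A_land/A_ocean = C_ocean/C_land = 25.1.

25.1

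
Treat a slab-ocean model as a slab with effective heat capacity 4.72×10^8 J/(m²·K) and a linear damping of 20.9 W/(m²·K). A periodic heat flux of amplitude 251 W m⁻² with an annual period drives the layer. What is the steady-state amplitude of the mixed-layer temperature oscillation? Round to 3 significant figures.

2.61 K

Areal heat capacity C = 4.72×10^8 J/(m²·K) (given).
Angular frequency ω = 2π / T = 2π / 3.15×10^7 s = 1.99×10^-7 s⁻¹.
√((Cω)² + λ²) = √((94.0)² + 20.9²) = 96.3 W/(m²·K).
Amplitude A = F₀ / √((Cω)²+λ²) = 251 / 96.3 = 2.61 K.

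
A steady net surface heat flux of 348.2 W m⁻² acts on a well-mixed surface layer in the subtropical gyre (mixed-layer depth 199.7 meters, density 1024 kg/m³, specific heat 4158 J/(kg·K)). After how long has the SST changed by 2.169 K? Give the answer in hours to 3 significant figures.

1470 hours

Areal heat capacity C = ρ c_p D = 1024 × 4158 × 199.7 = 8.50×10^8 J/(m²·K).
Time required: Δt = C ΔT / F = 8.50×10^8 × 2.169 / 348.2 = 5.30×10^6 s.
In hours: 5.30×10^6 s / (3600 s/hour) = 1470 hours.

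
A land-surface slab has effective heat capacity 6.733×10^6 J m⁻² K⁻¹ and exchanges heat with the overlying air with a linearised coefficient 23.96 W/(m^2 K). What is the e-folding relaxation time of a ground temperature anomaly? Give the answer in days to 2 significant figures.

Areal heat capacity C = 6.733×10^6 J m⁻² K⁻¹ (given).
Relaxation time τ = C / λ = 6.73×10^6 / 23.96 = 2.81×10^5 s.
In days: 2.81×10^5 s / (86400 s/day) = 3.25 days.

3.3 days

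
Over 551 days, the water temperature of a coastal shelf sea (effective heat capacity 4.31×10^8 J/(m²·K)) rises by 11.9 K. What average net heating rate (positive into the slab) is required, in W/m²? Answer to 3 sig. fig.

Areal heat capacity C = 4.31×10^8 J/(m²·K) (given).
Required heat per unit area: Q = C ΔT = 4.31×10^8 × 11.9 = 5.13×10^9 J/m².
Flux F = Q / Δt = 5.13×10^9 / 4.76×10^7 s = 108 W/m².

108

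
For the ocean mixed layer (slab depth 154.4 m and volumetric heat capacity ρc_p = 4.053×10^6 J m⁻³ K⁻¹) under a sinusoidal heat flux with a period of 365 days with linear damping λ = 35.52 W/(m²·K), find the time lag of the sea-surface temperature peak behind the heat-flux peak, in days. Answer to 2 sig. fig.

Areal heat capacity C = ρc_p × D = 4.053×10^6 × 154.4 = 6.26×10^8 J/(m²·K).
ω = 2π / 3.15×10^7 s = 1.99×10^-7 s⁻¹.
Phase lag φ = arctan(Cω/λ) = arctan(125/35.52) = 1.29 rad.
Time lag = φ / ω = 1.29 / 1.99×10^-7 = 6.49×10^6 s = 75.1 days.

75 days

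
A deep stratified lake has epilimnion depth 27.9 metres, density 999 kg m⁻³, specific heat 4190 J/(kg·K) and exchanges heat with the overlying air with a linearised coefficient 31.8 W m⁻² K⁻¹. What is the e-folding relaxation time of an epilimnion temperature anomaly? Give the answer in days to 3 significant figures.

42.5 days

Areal heat capacity C = ρ c_p D = 999 × 4190 × 27.9 = 1.17×10^8 J m⁻² K⁻¹.
Relaxation time τ = C / λ = 1.17×10^8 / 31.8 = 3.67×10^6 s.
In days: 3.67×10^6 s / (86400 s/day) = 42.5 days.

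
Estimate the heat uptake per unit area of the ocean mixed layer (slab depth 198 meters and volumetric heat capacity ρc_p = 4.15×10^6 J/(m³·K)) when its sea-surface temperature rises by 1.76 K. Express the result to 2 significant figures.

1.4×10^9

Areal heat capacity C = ρc_p × D = 4.15×10^6 × 198 = 8.22×10^8 J/(m²·K).
ΔQ = C ΔT = 8.22×10^8 × 1.76 = 1.45×10^9 J/m².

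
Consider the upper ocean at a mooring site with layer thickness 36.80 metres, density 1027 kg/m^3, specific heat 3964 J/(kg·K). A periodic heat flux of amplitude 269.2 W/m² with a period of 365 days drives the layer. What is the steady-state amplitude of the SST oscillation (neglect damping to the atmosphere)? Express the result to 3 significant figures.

Areal heat capacity C = ρ c_p D = 1027 × 3964 × 36.80 = 1.50×10^8 J/(m²·K).
Angular frequency ω = 2π / T = 2π / 3.15×10^7 s = 1.99×10^-7 s⁻¹.
Cω = 1.50×10^8 × 1.99×10^-7 = 29.8 W/(m²·K).
Amplitude A = F₀ / (Cω) = 269.2 / 29.8 = 9.02 K.

9.02 K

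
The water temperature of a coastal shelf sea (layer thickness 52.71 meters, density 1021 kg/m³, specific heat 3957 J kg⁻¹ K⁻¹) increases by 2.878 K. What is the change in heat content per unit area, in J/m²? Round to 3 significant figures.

6.13×10^8

Areal heat capacity C = ρ c_p D = 1021 × 3957 × 52.71 = 2.13×10^8 J m⁻² K⁻¹.
ΔQ = C ΔT = 2.13×10^8 × 2.878 = 6.13×10^8 J/m².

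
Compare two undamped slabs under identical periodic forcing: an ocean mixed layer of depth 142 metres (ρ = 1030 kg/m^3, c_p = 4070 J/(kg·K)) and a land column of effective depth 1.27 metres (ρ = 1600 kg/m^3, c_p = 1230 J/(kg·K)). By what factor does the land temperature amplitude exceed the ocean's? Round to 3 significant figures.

238

C_ocean = 1030 × 4070 × 142 = 5.95×10^8 J/(m²·K).
C_land = 1600 × 1230 × 1.27 = 2.50×10^6 J/(m²·K).
Undamped amplitude ∝ 1/C, so A_land/A_ocean = C_ocean/C_land = 238.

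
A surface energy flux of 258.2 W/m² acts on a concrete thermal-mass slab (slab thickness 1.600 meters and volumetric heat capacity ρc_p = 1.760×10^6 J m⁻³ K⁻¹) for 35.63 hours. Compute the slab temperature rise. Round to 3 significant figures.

Areal heat capacity C = ρc_p × D = 1.760×10^6 × 1.600 = 2.82×10^6 J m⁻² K⁻¹.
Net heat input Q = F Δt = 258.2 × (35.63 hours × 3600 s/hour) = 3.31×10^7 J/m².
ΔT = Q / C = 3.31×10^7 / 2.82×10^6 = 11.8 K.

11.8 K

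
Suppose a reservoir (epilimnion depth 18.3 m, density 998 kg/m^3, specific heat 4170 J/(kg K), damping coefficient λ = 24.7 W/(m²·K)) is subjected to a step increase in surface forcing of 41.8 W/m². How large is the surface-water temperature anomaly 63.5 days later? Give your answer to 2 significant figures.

1.4 K

Areal heat capacity C = ρ c_p D = 998 × 4170 × 18.3 = 7.62×10^7 J/(m^2 K).
τ = C / λ = 7.62×10^7 / 24.7 = 3.08×10^6 s.
Equilibrium anomaly ΔT_eq = F / λ = 41.8 / 24.7 = 1.69 K.
t = 63.5 days = 5.49×10^6 s, so t/τ = 1.78.
ΔT(t) = ΔT_eq (1 − e^(−t/τ)) = 1.69 × (1 − e^−1.78) = 1.41 K.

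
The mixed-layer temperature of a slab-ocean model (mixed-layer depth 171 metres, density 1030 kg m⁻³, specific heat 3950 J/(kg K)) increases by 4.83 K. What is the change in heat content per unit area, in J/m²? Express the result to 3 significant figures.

3.36×10^9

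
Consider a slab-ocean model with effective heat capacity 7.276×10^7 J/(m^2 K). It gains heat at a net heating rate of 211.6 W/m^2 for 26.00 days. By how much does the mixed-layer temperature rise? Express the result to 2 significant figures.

6.5 K

Areal heat capacity C = 7.276×10^7 J/(m^2 K) (given).
Net heat input Q = F Δt = 211.6 × (26.00 days × 86400 s/day) = 4.75×10^8 J/m².
ΔT = Q / C = 4.75×10^8 / 7.28×10^7 = 6.53 K.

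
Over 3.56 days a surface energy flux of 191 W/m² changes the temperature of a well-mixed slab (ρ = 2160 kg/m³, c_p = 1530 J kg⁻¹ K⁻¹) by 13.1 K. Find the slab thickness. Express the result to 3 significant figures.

1.36 m

Heat input Q = F Δt = 191 × 3.08×10^5 s = 5.87×10^7 J/m².
Required areal heat capacity C = Q / ΔT = 4.48×10^6 J/(m²·K).
Depth D = C / (ρ c_p) = 4.48×10^6 / (2160 × 1530) = 1.36 m.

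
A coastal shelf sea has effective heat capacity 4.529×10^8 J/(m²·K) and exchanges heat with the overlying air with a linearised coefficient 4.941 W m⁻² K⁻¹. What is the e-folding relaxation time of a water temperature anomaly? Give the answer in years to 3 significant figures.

Areal heat capacity C = 4.529×10^8 J/(m²·K) (given).
Relaxation time τ = C / λ = 4.53×10^8 / 4.941 = 9.17×10^7 s.
In years: 9.17×10^7 s / (3.156×10^7 s/year) = 2.90 years.

2.90 years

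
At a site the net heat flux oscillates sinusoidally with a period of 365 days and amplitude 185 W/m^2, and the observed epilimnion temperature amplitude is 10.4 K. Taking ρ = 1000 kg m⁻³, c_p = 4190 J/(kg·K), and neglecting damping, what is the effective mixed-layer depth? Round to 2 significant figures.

ω = 2π / 3.15×10^7 s = 1.99×10^-7 s⁻¹.
Required C = F₀ / (A ω) = 185 / (10.4 × 1.99×10^-7) = 8.93×10^7 J/(m²·K).
D = C / (ρ c_p) = 8.93×10^7 / (1000 × 4190) = 21.3 m.

21 m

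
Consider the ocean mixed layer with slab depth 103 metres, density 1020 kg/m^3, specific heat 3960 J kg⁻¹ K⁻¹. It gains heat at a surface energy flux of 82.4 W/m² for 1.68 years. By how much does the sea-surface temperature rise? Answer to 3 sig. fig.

Areal heat capacity C = ρ c_p D = 1020 × 3960 × 103 = 4.16×10^8 J m⁻² K⁻¹.
Net heat input Q = F Δt = 82.4 × (1.68 years × 3.156×10^7 s/year) = 4.37×10^9 J/m².
ΔT = Q / C = 4.37×10^9 / 4.16×10^8 = 10.5 K.

10.5 K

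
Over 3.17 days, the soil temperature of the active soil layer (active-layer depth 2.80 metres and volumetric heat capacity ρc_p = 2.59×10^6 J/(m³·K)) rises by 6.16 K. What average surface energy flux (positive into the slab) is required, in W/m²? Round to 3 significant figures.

163

Areal heat capacity C = ρc_p × D = 2.59×10^6 × 2.80 = 7.25×10^6 J m⁻² K⁻¹.
Required heat per unit area: Q = C ΔT = 7.25×10^6 × 6.16 = 4.47×10^7 J/m².
Flux F = Q / Δt = 4.47×10^7 / 2.74×10^5 s = 163 W/m².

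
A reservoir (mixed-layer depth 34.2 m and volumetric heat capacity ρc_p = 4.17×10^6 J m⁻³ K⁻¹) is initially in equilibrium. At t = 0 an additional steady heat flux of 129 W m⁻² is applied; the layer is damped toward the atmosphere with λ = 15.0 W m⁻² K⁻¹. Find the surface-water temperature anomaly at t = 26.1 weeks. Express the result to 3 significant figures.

6.97 K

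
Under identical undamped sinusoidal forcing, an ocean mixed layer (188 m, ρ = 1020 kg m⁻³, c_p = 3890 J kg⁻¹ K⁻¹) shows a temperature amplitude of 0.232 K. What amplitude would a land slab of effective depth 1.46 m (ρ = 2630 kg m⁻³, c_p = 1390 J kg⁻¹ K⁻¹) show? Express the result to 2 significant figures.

32 K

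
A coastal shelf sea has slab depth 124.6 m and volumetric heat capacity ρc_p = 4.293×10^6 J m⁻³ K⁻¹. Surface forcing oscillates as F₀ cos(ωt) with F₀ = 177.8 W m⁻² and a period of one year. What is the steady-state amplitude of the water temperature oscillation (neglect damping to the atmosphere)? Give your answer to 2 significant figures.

Areal heat capacity C = ρc_p × D = 4.293×10^6 × 124.6 = 5.35×10^8 J/(m^2 K).
Angular frequency ω = 2π / T = 2π / 3.15×10^7 s = 1.99×10^-7 s⁻¹.
Cω = 5.35×10^8 × 1.99×10^-7 = 107 W/(m²·K).
Amplitude A = F₀ / (Cω) = 177.8 / 107 = 1.67 K.

1.7 K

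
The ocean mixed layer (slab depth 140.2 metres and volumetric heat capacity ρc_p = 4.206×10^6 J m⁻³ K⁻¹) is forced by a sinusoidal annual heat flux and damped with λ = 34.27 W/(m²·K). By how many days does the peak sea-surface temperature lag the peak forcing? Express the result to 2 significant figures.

Areal heat capacity C = ρc_p × D = 4.206×10^6 × 140.2 = 5.90×10^8 J m⁻² K⁻¹.
ω = 2π / 3.15×10^7 s = 1.99×10^-7 s⁻¹.
Phase lag φ = arctan(Cω/λ) = arctan(117/34.27) = 1.29 rad.
Time lag = φ / ω = 1.29 / 1.99×10^-7 = 6.46×10^6 s = 74.8 days.

75 days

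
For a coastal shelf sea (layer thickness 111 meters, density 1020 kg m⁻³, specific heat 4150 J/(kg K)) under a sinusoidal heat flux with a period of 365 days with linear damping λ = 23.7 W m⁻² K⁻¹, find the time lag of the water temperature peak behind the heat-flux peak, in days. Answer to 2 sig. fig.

Areal heat capacity C = ρ c_p D = 1020 × 4150 × 111 = 4.70×10^8 J/(m²·K).
ω = 2π / 3.15×10^7 s = 1.99×10^-7 s⁻¹.
Phase lag φ = arctan(Cω/λ) = arctan(93.6/23.7) = 1.32 rad.
Time lag = φ / ω = 1.32 / 1.99×10^-7 = 6.64×10^6 s = 76.8 days.

77 days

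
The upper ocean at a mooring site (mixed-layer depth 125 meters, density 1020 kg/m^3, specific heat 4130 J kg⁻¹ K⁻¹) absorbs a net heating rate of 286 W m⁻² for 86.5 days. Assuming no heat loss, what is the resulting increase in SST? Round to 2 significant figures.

4.1 K

Areal heat capacity C = ρ c_p D = 1020 × 4130 × 125 = 5.27×10^8 J/(m²·K).
Net heat input Q = F Δt = 286 × (86.5 days × 86400 s/day) = 2.14×10^9 J/m².
ΔT = Q / C = 2.14×10^9 / 5.27×10^8 = 4.06 K.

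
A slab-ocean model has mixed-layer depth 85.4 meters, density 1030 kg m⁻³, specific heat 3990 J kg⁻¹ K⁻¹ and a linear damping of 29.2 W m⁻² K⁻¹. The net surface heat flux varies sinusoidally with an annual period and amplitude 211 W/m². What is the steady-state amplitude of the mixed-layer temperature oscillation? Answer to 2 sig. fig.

Areal heat capacity C = ρ c_p D = 1030 × 3990 × 85.4 = 3.51×10^8 J/(m²·K).
Angular frequency ω = 2π / T = 2π / 3.15×10^7 s = 1.99×10^-7 s⁻¹.
√((Cω)² + λ²) = √((69.9)² + 29.2²) = 75.8 W/(m²·K).
Amplitude A = F₀ / √((Cω)²+λ²) = 211 / 75.8 = 2.78 K.

2.8 K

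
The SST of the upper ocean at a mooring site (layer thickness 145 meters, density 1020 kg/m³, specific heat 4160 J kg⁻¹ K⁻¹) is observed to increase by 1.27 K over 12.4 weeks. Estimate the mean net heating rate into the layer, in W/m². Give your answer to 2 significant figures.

Areal heat capacity C = ρ c_p D = 1020 × 4160 × 145 = 6.15×10^8 J m⁻² K⁻¹.
Required heat per unit area: Q = C ΔT = 6.15×10^8 × 1.27 = 7.81×10^8 J/m².
Flux F = Q / Δt = 7.81×10^8 / 7.50×10^6 s = 104 W/m².

100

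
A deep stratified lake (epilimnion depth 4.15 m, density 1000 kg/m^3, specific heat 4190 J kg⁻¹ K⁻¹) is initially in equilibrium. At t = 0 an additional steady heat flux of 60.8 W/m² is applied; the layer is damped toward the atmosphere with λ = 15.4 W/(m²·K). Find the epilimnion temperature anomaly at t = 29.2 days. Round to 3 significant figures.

3.53 K

Areal heat capacity C = ρ c_p D = 1000 × 4190 × 4.15 = 1.74×10^7 J/(m^2 K).
τ = C / λ = 1.74×10^7 / 15.4 = 1.13×10^6 s.
Equilibrium anomaly ΔT_eq = F / λ = 60.8 / 15.4 = 3.95 K.
t = 29.2 days = 2.52×10^6 s, so t/τ = 2.23.
ΔT(t) = ΔT_eq (1 − e^(−t/τ)) = 3.95 × (1 − e^−2.23) = 3.53 K.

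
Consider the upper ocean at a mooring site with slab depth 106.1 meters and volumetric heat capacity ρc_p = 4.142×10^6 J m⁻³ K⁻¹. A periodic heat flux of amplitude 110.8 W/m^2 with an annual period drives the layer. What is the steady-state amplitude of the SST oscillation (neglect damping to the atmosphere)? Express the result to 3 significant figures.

Areal heat capacity C = ρc_p × D = 4.142×10^6 × 106.1 = 4.39×10^8 J/(m^2 K).
Angular frequency ω = 2π / T = 2π / 3.15×10^7 s = 1.99×10^-7 s⁻¹.
Cω = 4.39×10^8 × 1.99×10^-7 = 87.6 W/(m²·K).
Amplitude A = F₀ / (Cω) = 110.8 / 87.6 = 1.27 K.

1.27 K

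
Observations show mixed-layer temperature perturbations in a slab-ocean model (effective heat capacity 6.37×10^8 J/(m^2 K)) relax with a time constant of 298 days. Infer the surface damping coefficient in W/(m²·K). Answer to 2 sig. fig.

Areal heat capacity C = 6.37×10^8 J/(m^2 K) (given).
τ = 298 days = 2.57×10^7 s.
λ = C / τ = 6.37×10^8 / 2.57×10^7 = 24.7 W/(m²·K).

25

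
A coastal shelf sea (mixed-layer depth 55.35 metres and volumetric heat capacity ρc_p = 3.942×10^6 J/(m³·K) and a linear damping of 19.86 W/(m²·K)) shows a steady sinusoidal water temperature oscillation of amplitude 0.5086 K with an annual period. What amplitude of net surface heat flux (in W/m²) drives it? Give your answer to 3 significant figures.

Areal heat capacity C = ρc_p × D = 3.942×10^6 × 55.35 = 2.18×10^8 J/(m^2 K).
ω = 2π / 3.15×10^7 s = 1.99×10^-7 s⁻¹.
√((Cω)² + λ²) = √((43.5)² + 19.86²) = 47.8 W/(m²·K).
F₀ = A × √((Cω)²+λ²) = 0.5086 × 47.8 = 24.3 W/m².

24.3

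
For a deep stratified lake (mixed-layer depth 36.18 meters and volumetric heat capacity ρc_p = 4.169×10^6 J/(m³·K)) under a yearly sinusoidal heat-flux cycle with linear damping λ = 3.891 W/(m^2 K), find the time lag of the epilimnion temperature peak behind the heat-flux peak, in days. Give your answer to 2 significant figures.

84 days

Areal heat capacity C = ρc_p × D = 4.169×10^6 × 36.18 = 1.51×10^8 J/(m²·K).
ω = 2π / 3.15×10^7 s = 1.99×10^-7 s⁻¹.
Phase lag φ = arctan(Cω/λ) = arctan(30.1/3.891) = 1.44 rad.
Time lag = φ / ω = 1.44 / 1.99×10^-7 = 7.24×10^6 s = 83.8 days.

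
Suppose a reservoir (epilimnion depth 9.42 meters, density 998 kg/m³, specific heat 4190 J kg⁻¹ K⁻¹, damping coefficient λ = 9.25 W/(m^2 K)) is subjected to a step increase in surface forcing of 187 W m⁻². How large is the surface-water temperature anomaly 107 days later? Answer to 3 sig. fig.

17.9 K

Areal heat capacity C = ρ c_p D = 998 × 4190 × 9.42 = 3.94×10^7 J/(m^2 K).
τ = C / λ = 3.94×10^7 / 9.25 = 4.26×10^6 s.
Equilibrium anomaly ΔT_eq = F / λ = 187 / 9.25 = 20.2 K.
t = 107 days = 9.24×10^6 s, so t/τ = 2.17.
ΔT(t) = ΔT_eq (1 − e^(−t/τ)) = 20.2 × (1 − e^−2.17) = 17.9 K.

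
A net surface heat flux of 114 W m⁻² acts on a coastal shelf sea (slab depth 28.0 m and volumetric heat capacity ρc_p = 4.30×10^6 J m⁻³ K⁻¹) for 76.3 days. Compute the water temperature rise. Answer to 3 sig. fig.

6.24 K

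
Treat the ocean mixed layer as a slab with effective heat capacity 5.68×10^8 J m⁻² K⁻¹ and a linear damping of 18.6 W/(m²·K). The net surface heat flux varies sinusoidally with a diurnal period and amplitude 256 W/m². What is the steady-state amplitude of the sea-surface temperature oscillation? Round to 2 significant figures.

0.0062 K

Areal heat capacity C = 5.68×10^8 J m⁻² K⁻¹ (given).
Angular frequency ω = 2π / T = 2π / 86400 s = 7.27×10^-5 s⁻¹.
√((Cω)² + λ²) = √((41300)² + 18.6²) = 41300 W/(m²·K).
Amplitude A = F₀ / √((Cω)²+λ²) = 256 / 41300 = 0.00620 K.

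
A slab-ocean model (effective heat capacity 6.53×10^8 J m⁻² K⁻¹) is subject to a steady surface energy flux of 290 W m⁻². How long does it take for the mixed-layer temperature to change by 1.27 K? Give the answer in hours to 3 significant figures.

794 hours

Areal heat capacity C = 6.53×10^8 J m⁻² K⁻¹ (given).
Time required: Δt = C ΔT / F = 6.53×10^8 × 1.27 / 290 = 2.86×10^6 s.
In hours: 2.86×10^6 s / (3600 s/hour) = 794 hours.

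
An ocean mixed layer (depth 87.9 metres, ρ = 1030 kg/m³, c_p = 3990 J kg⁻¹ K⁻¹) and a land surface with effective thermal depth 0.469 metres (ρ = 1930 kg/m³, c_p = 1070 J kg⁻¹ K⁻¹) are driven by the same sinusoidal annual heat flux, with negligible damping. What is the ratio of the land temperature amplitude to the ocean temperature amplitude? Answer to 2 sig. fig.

370

C_ocean = 1030 × 3990 × 87.9 = 3.61×10^8 J/(m²·K).
C_land = 1930 × 1070 × 0.469 = 9.69×10^5 J/(m²·K).
Undamped amplitude ∝ 1/C, so A_land/A_ocean = C_ocean/C_land = 373.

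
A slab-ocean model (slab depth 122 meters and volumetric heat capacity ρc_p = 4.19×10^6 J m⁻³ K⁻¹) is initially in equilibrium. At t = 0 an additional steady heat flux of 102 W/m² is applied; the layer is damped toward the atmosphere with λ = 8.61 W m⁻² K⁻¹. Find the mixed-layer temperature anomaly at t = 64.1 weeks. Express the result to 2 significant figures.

5.7 K

Areal heat capacity C = ρc_p × D = 4.19×10^6 × 122 = 5.11×10^8 J/(m^2 K).
τ = C / λ = 5.11×10^8 / 8.61 = 5.94×10^7 s.
Equilibrium anomaly ΔT_eq = F / λ = 102 / 8.61 = 11.8 K.
t = 64.1 weeks = 3.88×10^7 s, so t/τ = 0.653.
ΔT(t) = ΔT_eq (1 − e^(−t/τ)) = 11.8 × (1 − e^−0.653) = 5.68 K.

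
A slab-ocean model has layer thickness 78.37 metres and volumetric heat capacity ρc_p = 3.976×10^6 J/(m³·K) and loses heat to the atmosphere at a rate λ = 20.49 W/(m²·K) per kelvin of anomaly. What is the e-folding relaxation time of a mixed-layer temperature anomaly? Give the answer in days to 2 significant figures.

180 days

Areal heat capacity C = ρc_p × D = 3.976×10^6 × 78.37 = 3.12×10^8 J m⁻² K⁻¹.
Relaxation time τ = C / λ = 3.12×10^8 / 20.49 = 1.52×10^7 s.
In days: 1.52×10^7 s / (86400 s/day) = 176 days.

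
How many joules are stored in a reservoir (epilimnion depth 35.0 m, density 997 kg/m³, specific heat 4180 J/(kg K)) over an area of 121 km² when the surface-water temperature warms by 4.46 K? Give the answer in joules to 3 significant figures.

7.87×10^16 J

Areal heat capacity C = ρ c_p D = 997 × 4180 × 35.0 = 1.46×10^8 J/(m²·K).
Heat per unit area: q = C ΔT = 1.46×10^8 × 4.46 = 6.51×10^8 J/m².
Total heat: Q = q × A = 6.51×10^8 × (121 × 10⁶ m²) = 7.87×10^16 J.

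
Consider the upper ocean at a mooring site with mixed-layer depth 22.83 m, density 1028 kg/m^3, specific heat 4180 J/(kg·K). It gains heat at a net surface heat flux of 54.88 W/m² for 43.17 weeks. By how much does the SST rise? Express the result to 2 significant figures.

Areal heat capacity C = ρ c_p D = 1028 × 4180 × 22.83 = 9.81×10^7 J/(m^2 K).
Net heat input Q = F Δt = 54.88 × (43.17 weeks × 6.048×10^5 s/week) = 1.43×10^9 J/m².
ΔT = Q / C = 1.43×10^9 / 9.81×10^7 = 14.6 K.

15 K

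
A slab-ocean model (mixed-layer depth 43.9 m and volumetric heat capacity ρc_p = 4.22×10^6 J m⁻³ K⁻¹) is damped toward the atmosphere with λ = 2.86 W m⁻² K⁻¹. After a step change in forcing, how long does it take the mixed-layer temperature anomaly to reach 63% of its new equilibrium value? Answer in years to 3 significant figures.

Areal heat capacity C = ρc_p × D = 4.22×10^6 × 43.9 = 1.85×10^8 J m⁻² K⁻¹.
τ = C / λ = 1.85×10^8 / 2.86 = 6.48×10^7 s.
Fraction reached: 1 − e^(−t/τ) = 0.63 ⇒ t = −τ ln(1 − 0.63) = τ × 0.994.
t = 6.44×10^7 s = 2.04 years.

2.04 years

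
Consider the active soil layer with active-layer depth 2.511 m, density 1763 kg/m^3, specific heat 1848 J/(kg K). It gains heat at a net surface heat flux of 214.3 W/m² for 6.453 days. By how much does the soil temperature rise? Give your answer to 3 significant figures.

14.6 K

Areal heat capacity C = ρ c_p D = 1763 × 1848 × 2.511 = 8.18×10^6 J/(m²·K).
Net heat input Q = F Δt = 214.3 × (6.453 days × 86400 s/day) = 1.19×10^8 J/m².
ΔT = Q / C = 1.19×10^8 / 8.18×10^6 = 14.6 K.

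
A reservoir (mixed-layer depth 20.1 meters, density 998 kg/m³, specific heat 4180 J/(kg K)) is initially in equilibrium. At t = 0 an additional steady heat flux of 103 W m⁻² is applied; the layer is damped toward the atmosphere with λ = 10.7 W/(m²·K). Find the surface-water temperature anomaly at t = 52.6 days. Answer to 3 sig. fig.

Areal heat capacity C = ρ c_p D = 998 × 4180 × 20.1 = 8.38×10^7 J/(m²·K).
τ = C / λ = 8.38×10^7 / 10.7 = 7.84×10^6 s.
Equilibrium anomaly ΔT_eq = F / λ = 103 / 10.7 = 9.63 K.
t = 52.6 days = 4.54×10^6 s, so t/τ = 0.580.
ΔT(t) = ΔT_eq (1 − e^(−t/τ)) = 9.63 × (1 − e^−0.580) = 4.24 K.

4.24 K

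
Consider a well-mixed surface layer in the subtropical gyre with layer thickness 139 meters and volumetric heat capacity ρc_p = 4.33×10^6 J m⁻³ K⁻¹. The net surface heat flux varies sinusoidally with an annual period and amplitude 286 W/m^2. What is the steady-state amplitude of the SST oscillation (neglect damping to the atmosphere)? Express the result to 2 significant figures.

Areal heat capacity C = ρc_p × D = 4.33×10^6 × 139 = 6.02×10^8 J/(m²·K).
Angular frequency ω = 2π / T = 2π / 3.15×10^7 s = 1.99×10^-7 s⁻¹.
Cω = 6.02×10^8 × 1.99×10^-7 = 120 W/(m²·K).
Amplitude A = F₀ / (Cω) = 286 / 120 = 2.39 K.

2.4 K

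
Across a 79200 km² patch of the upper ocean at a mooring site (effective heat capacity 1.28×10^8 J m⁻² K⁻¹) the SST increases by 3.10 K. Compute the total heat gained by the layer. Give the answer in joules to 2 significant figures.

3.1×10^19 J

Areal heat capacity C = 1.28×10^8 J m⁻² K⁻¹ (given).
Heat per unit area: q = C ΔT = 1.28×10^8 × 3.10 = 3.97×10^8 J/m².
Total heat: Q = q × A = 3.97×10^8 × (79200 × 10⁶ m²) = 3.14×10^19 J.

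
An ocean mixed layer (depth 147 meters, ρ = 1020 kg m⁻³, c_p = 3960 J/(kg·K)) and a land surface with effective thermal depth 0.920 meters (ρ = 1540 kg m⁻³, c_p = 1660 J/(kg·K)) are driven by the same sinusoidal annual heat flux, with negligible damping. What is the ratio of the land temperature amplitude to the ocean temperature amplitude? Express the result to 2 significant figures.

C_ocean = 1020 × 3960 × 147 = 5.94×10^8 J/(m²·K).
C_land = 1540 × 1660 × 0.920 = 2.35×10^6 J/(m²·K).
Undamped amplitude ∝ 1/C, so A_land/A_ocean = C_ocean/C_land = 252.

250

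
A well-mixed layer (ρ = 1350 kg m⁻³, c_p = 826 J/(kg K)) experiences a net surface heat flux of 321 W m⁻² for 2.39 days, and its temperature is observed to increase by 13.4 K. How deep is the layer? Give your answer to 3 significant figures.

Heat input Q = F Δt = 321 × 2.06×10^5 s = 6.63×10^7 J/m².
Required areal heat capacity C = Q / ΔT = 4.95×10^6 J/(m²·K).
Depth D = C / (ρ c_p) = 4.95×10^6 / (1350 × 826) = 4.44 m.

4.44 m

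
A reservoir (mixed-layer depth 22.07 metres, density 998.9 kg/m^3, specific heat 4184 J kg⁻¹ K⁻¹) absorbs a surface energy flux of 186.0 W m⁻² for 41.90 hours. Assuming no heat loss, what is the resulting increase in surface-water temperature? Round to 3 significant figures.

0.304 K

Areal heat capacity C = ρ c_p D = 998.9 × 4184 × 22.07 = 9.22×10^7 J m⁻² K⁻¹.
Net heat input Q = F Δt = 186.0 × (41.90 hours × 3600 s/hour) = 2.81×10^7 J/m².
ΔT = Q / C = 2.81×10^7 / 9.22×10^7 = 0.304 K.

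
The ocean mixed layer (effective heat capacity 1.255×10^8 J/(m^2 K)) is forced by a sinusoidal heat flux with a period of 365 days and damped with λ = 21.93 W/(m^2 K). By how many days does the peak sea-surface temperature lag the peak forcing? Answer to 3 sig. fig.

49.4 days

Areal heat capacity C = 1.255×10^8 J/(m^2 K) (given).
ω = 2π / 3.15×10^7 s = 1.99×10^-7 s⁻¹.
Phase lag φ = arctan(Cω/λ) = arctan(25.0/21.93) = 0.851 rad.
Time lag = φ / ω = 0.851 / 1.99×10^-7 = 4.27×10^6 s = 49.4 days.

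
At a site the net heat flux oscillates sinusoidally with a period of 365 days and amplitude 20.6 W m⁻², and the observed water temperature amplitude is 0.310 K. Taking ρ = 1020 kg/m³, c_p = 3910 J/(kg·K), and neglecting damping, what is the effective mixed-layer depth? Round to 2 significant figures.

84 m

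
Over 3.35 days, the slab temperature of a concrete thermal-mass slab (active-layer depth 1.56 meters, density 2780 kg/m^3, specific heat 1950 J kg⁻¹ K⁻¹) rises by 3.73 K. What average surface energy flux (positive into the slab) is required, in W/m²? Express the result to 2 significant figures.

110

Areal heat capacity C = ρ c_p D = 2780 × 1950 × 1.56 = 8.46×10^6 J/(m²·K).
Required heat per unit area: Q = C ΔT = 8.46×10^6 × 3.73 = 3.15×10^7 J/m².
Flux F = Q / Δt = 3.15×10^7 / 2.89×10^5 s = 109 W/m².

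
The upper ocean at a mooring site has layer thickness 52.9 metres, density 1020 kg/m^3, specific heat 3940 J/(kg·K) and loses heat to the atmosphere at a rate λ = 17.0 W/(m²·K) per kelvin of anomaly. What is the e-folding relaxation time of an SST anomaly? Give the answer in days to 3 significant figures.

145 days

Areal heat capacity C = ρ c_p D = 1020 × 3940 × 52.9 = 2.13×10^8 J/(m²·K).
Relaxation time τ = C / λ = 2.13×10^8 / 17.0 = 1.25×10^7 s.
In days: 1.25×10^7 s / (86400 s/day) = 145 days.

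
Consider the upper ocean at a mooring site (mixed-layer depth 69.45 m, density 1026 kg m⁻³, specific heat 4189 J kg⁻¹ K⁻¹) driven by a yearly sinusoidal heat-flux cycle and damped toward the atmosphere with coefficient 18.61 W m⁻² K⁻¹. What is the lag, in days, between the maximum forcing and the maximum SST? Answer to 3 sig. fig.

Areal heat capacity C = ρ c_p D = 1026 × 4189 × 69.45 = 2.98×10^8 J/(m^2 K).
ω = 2π / 3.15×10^7 s = 1.99×10^-7 s⁻¹.
Phase lag φ = arctan(Cω/λ) = arctan(59.5/18.61) = 1.27 rad.
Time lag = φ / ω = 1.27 / 1.99×10^-7 = 6.36×10^6 s = 73.6 days.

73.6 days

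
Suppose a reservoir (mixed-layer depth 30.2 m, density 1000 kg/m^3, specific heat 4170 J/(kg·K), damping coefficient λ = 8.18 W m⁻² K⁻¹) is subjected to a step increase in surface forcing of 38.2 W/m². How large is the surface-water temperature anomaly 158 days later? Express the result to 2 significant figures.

Areal heat capacity C = ρ c_p D = 1000 × 4170 × 30.2 = 1.26×10^8 J/(m^2 K).
τ = C / λ = 1.26×10^8 / 8.18 = 1.54×10^7 s.
Equilibrium anomaly ΔT_eq = F / λ = 38.2 / 8.18 = 4.67 K.
t = 158 days = 1.37×10^7 s, so t/τ = 0.887.
ΔT(t) = ΔT_eq (1 − e^(−t/τ)) = 4.67 × (1 − e^−0.887) = 2.75 K.

2.7 K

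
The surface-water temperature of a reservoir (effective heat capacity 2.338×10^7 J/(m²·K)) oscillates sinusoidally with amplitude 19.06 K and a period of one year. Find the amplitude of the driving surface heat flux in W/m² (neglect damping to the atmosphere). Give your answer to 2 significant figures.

Areal heat capacity C = 2.338×10^7 J/(m²·K) (given).
ω = 2π / 3.15×10^7 s = 1.99×10^-7 s⁻¹.
Cω = 2.34×10^7 × 1.99×10^-7 = 4.66 W/(m²·K).
F₀ = A × Cω = 19.06 × 4.66 = 88.8 W/m².

89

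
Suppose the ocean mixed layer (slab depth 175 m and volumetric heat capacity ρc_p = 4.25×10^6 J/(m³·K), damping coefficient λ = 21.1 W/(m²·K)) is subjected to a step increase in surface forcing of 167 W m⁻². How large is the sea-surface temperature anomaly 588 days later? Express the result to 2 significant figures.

6.0 K

Areal heat capacity C = ρc_p × D = 4.25×10^6 × 175 = 7.44×10^8 J/(m^2 K).
τ = C / λ = 7.44×10^8 / 21.1 = 3.52×10^7 s.
Equilibrium anomaly ΔT_eq = F / λ = 167 / 21.1 = 7.91 K.
t = 588 days = 5.08×10^7 s, so t/τ = 1.44.
ΔT(t) = ΔT_eq (1 − e^(−t/τ)) = 7.91 × (1 − e^−1.44) = 6.04 K.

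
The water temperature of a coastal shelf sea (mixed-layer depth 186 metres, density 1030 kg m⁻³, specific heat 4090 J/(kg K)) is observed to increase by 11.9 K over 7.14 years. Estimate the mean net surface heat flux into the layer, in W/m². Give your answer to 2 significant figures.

Areal heat capacity C = ρ c_p D = 1030 × 4090 × 186 = 7.84×10^8 J m⁻² K⁻¹.
Required heat per unit area: Q = C ΔT = 7.84×10^8 × 11.9 = 9.32×10^9 J/m².
Flux F = Q / Δt = 9.32×10^9 / 2.25×10^8 s = 41.4 W/m².

41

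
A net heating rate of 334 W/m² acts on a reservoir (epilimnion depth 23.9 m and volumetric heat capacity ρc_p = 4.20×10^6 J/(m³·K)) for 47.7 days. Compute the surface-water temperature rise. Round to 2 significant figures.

14 K

Areal heat capacity C = ρc_p × D = 4.20×10^6 × 23.9 = 1.00×10^8 J/(m²·K).
Net heat input Q = F Δt = 334 × (47.7 days × 86400 s/day) = 1.38×10^9 J/m².
ΔT = Q / C = 1.38×10^9 / 1.00×10^8 = 13.7 K.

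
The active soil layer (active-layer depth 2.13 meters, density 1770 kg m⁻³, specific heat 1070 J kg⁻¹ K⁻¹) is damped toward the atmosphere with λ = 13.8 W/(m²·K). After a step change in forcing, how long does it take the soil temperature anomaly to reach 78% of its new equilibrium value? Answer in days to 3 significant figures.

5.12 days

Areal heat capacity C = ρ c_p D = 1770 × 1070 × 2.13 = 4.03×10^6 J/(m^2 K).
τ = C / λ = 4.03×10^6 / 13.8 = 2.92×10^5 s.
Fraction reached: 1 − e^(−t/τ) = 0.78 ⇒ t = −τ ln(1 − 0.78) = τ × 1.51.
t = 4.43×10^5 s = 5.12 days.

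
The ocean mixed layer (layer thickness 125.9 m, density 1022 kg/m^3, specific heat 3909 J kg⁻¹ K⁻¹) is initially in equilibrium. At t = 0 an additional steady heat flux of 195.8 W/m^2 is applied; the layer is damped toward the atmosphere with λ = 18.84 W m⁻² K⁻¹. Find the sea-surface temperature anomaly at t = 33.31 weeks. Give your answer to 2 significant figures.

5.5 K

Areal heat capacity C = ρ c_p D = 1022 × 3909 × 125.9 = 5.03×10^8 J/(m²·K).
τ = C / λ = 5.03×10^8 / 18.84 = 2.67×10^7 s.
Equilibrium anomaly ΔT_eq = F / λ = 195.8 / 18.84 = 10.4 K.
t = 33.31 weeks = 2.01×10^7 s, so t/τ = 0.755.
ΔT(t) = ΔT_eq (1 − e^(−t/τ)) = 10.4 × (1 − e^−0.755) = 5.51 K.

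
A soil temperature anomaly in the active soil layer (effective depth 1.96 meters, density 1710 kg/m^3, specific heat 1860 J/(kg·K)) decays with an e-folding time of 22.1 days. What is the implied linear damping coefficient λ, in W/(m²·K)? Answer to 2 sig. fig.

Areal heat capacity C = ρ c_p D = 1710 × 1860 × 1.96 = 6.23×10^6 J/(m^2 K).
τ = 22.1 days = 1.91×10^6 s.
λ = C / τ = 6.23×10^6 / 1.91×10^6 = 3.26 W/(m²·K).

3.3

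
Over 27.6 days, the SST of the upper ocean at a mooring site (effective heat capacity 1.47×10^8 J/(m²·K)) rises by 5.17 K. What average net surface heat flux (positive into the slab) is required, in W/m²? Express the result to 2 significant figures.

320

Areal heat capacity C = 1.47×10^8 J/(m²·K) (given).
Required heat per unit area: Q = C ΔT = 1.47×10^8 × 5.17 = 7.60×10^8 J/m².
Flux F = Q / Δt = 7.60×10^8 / 2.38×10^6 s = 319 W/m².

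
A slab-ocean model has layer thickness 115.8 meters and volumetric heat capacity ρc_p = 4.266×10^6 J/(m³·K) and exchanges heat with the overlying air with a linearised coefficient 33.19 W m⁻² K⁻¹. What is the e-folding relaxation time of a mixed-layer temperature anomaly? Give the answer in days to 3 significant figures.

172 days

Areal heat capacity C = ρc_p × D = 4.266×10^6 × 115.8 = 4.94×10^8 J m⁻² K⁻¹.
Relaxation time τ = C / λ = 4.94×10^8 / 33.19 = 1.49×10^7 s.
In days: 1.49×10^7 s / (86400 s/day) = 172 days.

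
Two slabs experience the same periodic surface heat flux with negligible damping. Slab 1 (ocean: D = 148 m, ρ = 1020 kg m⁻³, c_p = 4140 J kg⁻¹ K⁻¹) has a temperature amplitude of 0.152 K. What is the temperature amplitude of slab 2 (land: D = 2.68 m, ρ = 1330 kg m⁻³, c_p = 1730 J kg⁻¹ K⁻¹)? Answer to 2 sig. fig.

C_ocean = 6.25×10^8 J/(m²·K); C_land = 6.17×10^6 J/(m²·K).
A ∝ 1/C ⇒ A_land = A_ocean × C_ocean/C_land = 0.152 × 101 = 15.4 K.

15 K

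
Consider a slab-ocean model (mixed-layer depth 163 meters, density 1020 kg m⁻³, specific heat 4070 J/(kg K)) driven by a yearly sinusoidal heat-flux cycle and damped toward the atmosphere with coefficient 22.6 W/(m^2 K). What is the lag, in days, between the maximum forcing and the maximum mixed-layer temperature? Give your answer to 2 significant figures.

Areal heat capacity C = ρ c_p D = 1020 × 4070 × 163 = 6.77×10^8 J/(m²·K).
ω = 2π / 3.15×10^7 s = 1.99×10^-7 s⁻¹.
Phase lag φ = arctan(Cω/λ) = arctan(135/22.6) = 1.40 rad.
Time lag = φ / ω = 1.40 / 1.99×10^-7 = 7.05×10^6 s = 81.6 days.

82 days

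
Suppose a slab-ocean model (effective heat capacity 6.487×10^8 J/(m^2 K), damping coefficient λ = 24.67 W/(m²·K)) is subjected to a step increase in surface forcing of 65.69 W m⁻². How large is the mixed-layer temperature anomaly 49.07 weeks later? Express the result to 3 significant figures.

Areal heat capacity C = 6.487×10^8 J/(m^2 K) (given).
τ = C / λ = 6.49×10^8 / 24.67 = 2.63×10^7 s.
Equilibrium anomaly ΔT_eq = F / λ = 65.69 / 24.67 = 2.66 K.
t = 49.07 weeks = 2.97×10^7 s, so t/τ = 1.13.
ΔT(t) = ΔT_eq (1 − e^(−t/τ)) = 2.66 × (1 − e^−1.13) = 1.80 K.

1.80 K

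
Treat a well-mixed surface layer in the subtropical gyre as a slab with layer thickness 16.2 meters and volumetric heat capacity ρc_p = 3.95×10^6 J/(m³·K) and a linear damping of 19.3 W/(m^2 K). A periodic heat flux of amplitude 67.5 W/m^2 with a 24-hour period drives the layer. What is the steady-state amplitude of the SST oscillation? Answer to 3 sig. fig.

Areal heat capacity C = ρc_p × D = 3.95×10^6 × 16.2 = 6.40×10^7 J m⁻² K⁻¹.
Angular frequency ω = 2π / T = 2π / 86400 s = 7.27×10^-5 s⁻¹.
√((Cω)² + λ²) = √((4650)² + 19.3²) = 4650 W/(m²·K).
Amplitude A = F₀ / √((Cω)²+λ²) = 67.5 / 4650 = 0.0145 K.

0.0145 K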